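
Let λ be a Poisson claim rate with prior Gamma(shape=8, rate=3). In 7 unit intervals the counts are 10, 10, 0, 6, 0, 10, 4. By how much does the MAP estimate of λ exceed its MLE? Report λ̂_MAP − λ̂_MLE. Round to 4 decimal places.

Σxᵢ = 40. Posterior is Gamma(48, 10); MAP = (48−1)/10 = 47/10 ≈ 4.70000.
MLE = x̄ = 40/7 ≈ 5.71429.
Difference = 47/10 − 40/7 = -71/70 ≈ -1.0143.

MAP − MLE = -1.0143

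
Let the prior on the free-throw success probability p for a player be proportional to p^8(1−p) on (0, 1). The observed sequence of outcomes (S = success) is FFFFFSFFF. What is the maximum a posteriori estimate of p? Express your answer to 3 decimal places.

The prior density ∝ p^8(1−p)^1 is the kernel of Beta(9, 2).
Data: 1 success in 9 trials (from the sequence). The binomial likelihood contributes p(1−p)^8, so the posterior is Beta(9+1, 2+8) = Beta(10, 10).
For Beta(a, b) with a, b > 1 the mode is (a−1)/(a+b−2) = 9/18 ≈ 0.500.

p̂_MAP = 0.500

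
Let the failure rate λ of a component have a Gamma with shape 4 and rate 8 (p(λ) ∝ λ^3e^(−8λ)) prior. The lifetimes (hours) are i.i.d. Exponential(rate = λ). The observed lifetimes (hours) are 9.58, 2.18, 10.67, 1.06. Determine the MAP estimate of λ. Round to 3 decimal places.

The Exponential(rate=λ) likelihood is ∝ λ^n e^(−λΣtᵢ). Here n = 4 and Σtᵢ = 9.58 + 2.18 + 10.67 + 1.06 = 23.49.
Posterior ∝ λ^3e^(−8λ) · λ^4e^(−23.49λ) = λ^7e^(−31.49λ), i.e. Gamma(8, 31.49).
Mode = (a−1)/b = 7/31.49 ≈ 0.222.

λ̂_MAP = 0.222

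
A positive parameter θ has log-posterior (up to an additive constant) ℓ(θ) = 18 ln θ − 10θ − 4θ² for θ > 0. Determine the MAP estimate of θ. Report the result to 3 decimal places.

ℓ'(θ) = 18/θ − 10 − 8θ. Setting this to zero and multiplying by θ: 8θ² + 10θ − 18 = 0.
θ = (−10 + √(10² + 4·8·18)) / (2·8) = (−10 + √676) / 16 = (−10 + 26)/16 = 1.
ℓ''(θ) = −18/θ² − 8 < 0, confirming a maximum.

θ̂_MAP = 1.000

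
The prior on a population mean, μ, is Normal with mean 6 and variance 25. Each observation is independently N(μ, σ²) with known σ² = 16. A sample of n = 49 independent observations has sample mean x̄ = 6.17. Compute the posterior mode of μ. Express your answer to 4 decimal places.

n = 49, x̄ = 6.17.
For a Normal prior and Normal likelihood with known variance, the posterior is Normal; its mode equals its mean, the precision-weighted average.
Prior precision 1/σ₀² = 1/25 = 0.04; data precision n/σ² = 49/16 = 3.0625.
μ̂ = (0.04·6 + 3.0625·6.17) / (0.04 + 3.0625) = 19.135625/3.1025 = 1801/292 ≈ 6.1678.

μ̂_MAP = 6.1678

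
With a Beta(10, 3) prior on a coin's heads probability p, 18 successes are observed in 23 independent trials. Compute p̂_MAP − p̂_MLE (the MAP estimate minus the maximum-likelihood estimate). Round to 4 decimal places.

MAP − MLE = 0.0115

Posterior is Beta(28, 8); MAP = (28−1)/(36−2) = 27/34 ≈ 0.79412.
MLE ignores the prior: p̂_MLE = k/n = 18/23 ≈ 0.78261.
Difference = 27/34 − 18/23 = 9/782 ≈ 0.0115.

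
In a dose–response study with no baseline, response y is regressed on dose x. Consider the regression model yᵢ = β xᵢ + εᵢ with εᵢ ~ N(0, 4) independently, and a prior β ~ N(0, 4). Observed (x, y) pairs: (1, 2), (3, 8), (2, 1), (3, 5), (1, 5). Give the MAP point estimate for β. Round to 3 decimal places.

log p(β | y) = −Σ(yᵢ − βxᵢ)²/(2·4) − β²/(2·4) + const.
Setting the derivative to zero: Σxᵢ(yᵢ − βxᵢ)/4 − β/4 = 0, so β = Σxᵢyᵢ / (Σxᵢ² + σ²/τ²).
Σxᵢyᵢ = 1·2 + 3·8 + 2·1 + 3·5 + 1·5 = 48; Σxᵢ² = 24; σ²/τ² = 1.
β̂_MAP = 48 / (24 + 1) = 48/25 ≈ 1.920.

β̂_MAP = 1.920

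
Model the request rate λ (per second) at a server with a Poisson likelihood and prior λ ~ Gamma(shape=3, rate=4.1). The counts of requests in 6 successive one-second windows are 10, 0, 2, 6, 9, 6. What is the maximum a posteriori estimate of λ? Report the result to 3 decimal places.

Σxᵢ = 10+0+2+6+9+6 = 33, with n = 6.
Posterior ∝ λ^2e^(−4.1λ) · λ^33e^(−6λ) = λ^35e^(−10.1λ), i.e. Gamma(shape=36, rate=10.1).
The mode of a Gamma(a, b) with a ≥ 1 (shape–rate) is (a−1)/b = 35/10.1 ≈ 3.465.

λ̂_MAP = 3.465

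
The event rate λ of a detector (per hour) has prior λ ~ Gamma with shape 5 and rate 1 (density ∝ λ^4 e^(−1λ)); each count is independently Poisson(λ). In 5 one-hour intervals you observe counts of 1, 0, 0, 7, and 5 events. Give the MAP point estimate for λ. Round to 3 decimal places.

Σxᵢ = 1+0+0+7+5 = 13, with n = 5.
Posterior ∝ λ^4e^(−1λ) · λ^13e^(−5λ) = λ^17e^(−6λ), i.e. Gamma(shape=18, rate=6).
The mode of a Gamma(a, b) with a ≥ 1 (shape–rate) is (a−1)/b = 17/6 ≈ 2.833.

λ̂_MAP = 2.833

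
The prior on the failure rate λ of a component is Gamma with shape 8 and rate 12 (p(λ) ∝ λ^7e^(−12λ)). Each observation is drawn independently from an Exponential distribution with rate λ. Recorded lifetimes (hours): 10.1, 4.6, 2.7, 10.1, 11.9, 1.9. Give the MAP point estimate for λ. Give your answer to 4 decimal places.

The Exponential(rate=λ) likelihood is ∝ λ^n e^(−λΣtᵢ). Here n = 6 and Σtᵢ = 10.1 + 4.6 + 2.7 + 10.1 + 11.9 + 1.9 = 41.3.
Posterior ∝ λ^7e^(−12λ) · λ^6e^(−41.3λ) = λ^13e^(−53.3λ), i.e. Gamma(14, 53.3).
Mode = (a−1)/b = 13/53.3 ≈ 0.2439.

λ̂_MAP = 0.2439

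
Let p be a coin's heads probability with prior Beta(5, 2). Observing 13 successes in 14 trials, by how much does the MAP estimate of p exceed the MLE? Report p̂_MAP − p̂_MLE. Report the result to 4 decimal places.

Posterior is Beta(18, 3); MAP = (18−1)/(21−2) = 17/19 ≈ 0.89474.
MLE ignores the prior: p̂_MLE = k/n = 13/14 ≈ 0.92857.
Difference = 17/19 − 13/14 = -9/266 ≈ -0.0338.

MAP − MLE = -0.0338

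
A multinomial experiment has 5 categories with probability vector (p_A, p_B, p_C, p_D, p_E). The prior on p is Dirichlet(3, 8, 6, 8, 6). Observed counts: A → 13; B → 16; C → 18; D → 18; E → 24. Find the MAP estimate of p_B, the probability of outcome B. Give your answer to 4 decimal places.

MAP estimate of p_B = 0.2000

The posterior is Dirichlet(αᵢ + nᵢ) = Dirichlet(16, 24, 24, 26, 30).
For a Dirichlet(a₁,…,a_K) with all aᵢ > 1, the mode has j-th component (aⱼ − 1)/(Σaᵢ − K).
Here Σaᵢ = 120 and K = 5, so p_B = (24 − 1)/(120 − 5) = 23/115 ≈ 0.2000.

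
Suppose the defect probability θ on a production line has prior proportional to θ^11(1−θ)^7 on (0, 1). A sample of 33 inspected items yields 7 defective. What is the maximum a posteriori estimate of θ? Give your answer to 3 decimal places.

The prior density ∝ θ^11(1−θ)^7 is the kernel of Beta(12, 8).
Data: 7 successes in 33 trials. The binomial likelihood contributes θ^7(1−θ)^26, so the posterior is Beta(12+7, 8+26) = Beta(19, 34).
For Beta(a, b) with a, b > 1 the mode is (a−1)/(a+b−2) = 18/51 ≈ 0.353.

θ̂_MAP = 0.353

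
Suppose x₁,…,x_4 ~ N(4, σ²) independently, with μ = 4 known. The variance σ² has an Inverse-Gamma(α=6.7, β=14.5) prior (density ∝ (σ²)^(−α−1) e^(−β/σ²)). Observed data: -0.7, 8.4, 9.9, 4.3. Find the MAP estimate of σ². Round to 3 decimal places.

Sum of squared deviations about the known mean: SS = (-0.7−4)² + (8.4−4)² + (9.9−4)² + (4.3−4)² = 76.35.
The Normal likelihood contributes (σ²)^(−n/2) exp(−SS/(2σ²)), so the posterior is Inverse-Gamma(α + n/2, β + SS/2) = Inverse-Gamma(8.7, 52.675).
The mode of Inverse-Gamma(a, b) is b/(a+1) = 52.675/9.7 ≈ 5.430.

σ̂²_MAP = 5.430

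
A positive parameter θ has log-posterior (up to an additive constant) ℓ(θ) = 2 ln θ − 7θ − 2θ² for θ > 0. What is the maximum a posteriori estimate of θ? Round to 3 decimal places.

θ̂_MAP = 0.250

ℓ'(θ) = 2/θ − 7 − 4θ. Setting this to zero and multiplying by θ: 4θ² + 7θ − 2 = 0.
θ = (−7 + √(7² + 4·4·2)) / (2·4) = (−7 + √81) / 8 = (−7 + 9)/8 = 1/4.
ℓ''(θ) = −2/θ² − 4 < 0, confirming a maximum.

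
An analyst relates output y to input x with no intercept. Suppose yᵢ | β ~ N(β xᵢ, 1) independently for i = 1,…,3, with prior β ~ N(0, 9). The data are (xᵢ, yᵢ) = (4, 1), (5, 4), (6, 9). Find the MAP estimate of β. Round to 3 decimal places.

log p(β | y) = −Σ(yᵢ − βxᵢ)²/(2·1) − β²/(2·9) + const.
Setting the derivative to zero: Σxᵢ(yᵢ − βxᵢ)/1 − β/9 = 0, so β = Σxᵢyᵢ / (Σxᵢ² + σ²/τ²).
Σxᵢyᵢ = 4·1 + 5·4 + 6·9 = 78; Σxᵢ² = 77; σ²/τ² = 1/9.
β̂_MAP = 78 / (77 + 1/9) = 78/(694/9) = 351/347 ≈ 1.012.

β̂_MAP = 1.012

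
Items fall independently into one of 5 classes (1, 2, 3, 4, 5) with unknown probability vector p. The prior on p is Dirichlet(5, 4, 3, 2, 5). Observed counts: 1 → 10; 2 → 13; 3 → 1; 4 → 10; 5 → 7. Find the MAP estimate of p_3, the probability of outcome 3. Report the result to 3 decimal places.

MAP estimate: 0.055

The posterior is Dirichlet(αᵢ + nᵢ) = Dirichlet(15, 17, 4, 12, 12).
For a Dirichlet(a₁,…,a_K) with all aᵢ > 1, the mode has j-th component (aⱼ − 1)/(Σaᵢ − K).
Here Σaᵢ = 60 and K = 5, so p_3 = (4 − 1)/(60 − 5) = 3/55 ≈ 0.055.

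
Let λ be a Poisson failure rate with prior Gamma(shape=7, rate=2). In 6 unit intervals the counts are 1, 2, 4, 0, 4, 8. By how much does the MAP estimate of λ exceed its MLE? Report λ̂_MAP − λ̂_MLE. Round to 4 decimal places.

MAP − MLE = -0.0417

Σxᵢ = 19. Posterior is Gamma(26, 8); MAP = (26−1)/8 = 25/8 ≈ 3.12500.
MLE = x̄ = 19/6 ≈ 3.16667.
Difference = 25/8 − 19/6 = -1/24 ≈ -0.0417.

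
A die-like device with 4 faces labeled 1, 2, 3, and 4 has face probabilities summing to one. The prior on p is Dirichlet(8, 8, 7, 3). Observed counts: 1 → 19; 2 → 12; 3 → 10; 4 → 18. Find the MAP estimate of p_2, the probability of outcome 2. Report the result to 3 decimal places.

The posterior is Dirichlet(αᵢ + nᵢ) = Dirichlet(27, 20, 17, 21).
For a Dirichlet(a₁,…,a_K) with all aᵢ > 1, the mode has j-th component (aⱼ − 1)/(Σaᵢ − K).
Here Σaᵢ = 85 and K = 4, so p_2 = (20 − 1)/(85 − 4) = 19/81 ≈ 0.235.

MAP estimate: 0.235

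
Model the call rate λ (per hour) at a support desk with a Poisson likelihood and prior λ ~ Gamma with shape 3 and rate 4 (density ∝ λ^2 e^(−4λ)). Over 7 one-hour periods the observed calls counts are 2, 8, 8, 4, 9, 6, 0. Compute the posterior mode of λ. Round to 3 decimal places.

Σxᵢ = 2+8+8+4+9+6+0 = 37, with n = 7.
Posterior ∝ λ^2e^(−4λ) · λ^37e^(−7λ) = λ^39e^(−11λ), i.e. Gamma(shape=40, rate=11).
The mode of a Gamma(a, b) with a ≥ 1 (shape–rate) is (a−1)/b = 39/11 ≈ 3.545.

λ̂_MAP = 3.545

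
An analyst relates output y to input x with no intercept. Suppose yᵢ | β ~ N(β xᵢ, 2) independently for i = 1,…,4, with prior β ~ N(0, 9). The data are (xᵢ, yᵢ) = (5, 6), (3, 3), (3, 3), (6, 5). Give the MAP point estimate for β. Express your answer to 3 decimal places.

β̂_MAP = 0.985

log p(β | y) = −Σ(yᵢ − βxᵢ)²/(2·2) − β²/(2·9) + const.
Setting the derivative to zero: Σxᵢ(yᵢ − βxᵢ)/2 − β/9 = 0, so β = Σxᵢyᵢ / (Σxᵢ² + σ²/τ²).
Σxᵢyᵢ = 5·6 + 3·3 + 3·3 + 6·5 = 78; Σxᵢ² = 79; σ²/τ² = 2/9.
β̂_MAP = 78 / (79 + 2/9) = 78/(713/9) = 702/713 ≈ 0.985.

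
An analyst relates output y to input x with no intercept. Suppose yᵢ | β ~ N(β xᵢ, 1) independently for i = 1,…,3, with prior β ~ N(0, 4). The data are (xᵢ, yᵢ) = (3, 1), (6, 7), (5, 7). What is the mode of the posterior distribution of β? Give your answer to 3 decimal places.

β̂_MAP = 1.139

log p(β | y) = −Σ(yᵢ − βxᵢ)²/(2·1) − β²/(2·4) + const.
Setting the derivative to zero: Σxᵢ(yᵢ − βxᵢ)/1 − β/4 = 0, so β = Σxᵢyᵢ / (Σxᵢ² + σ²/τ²).
Σxᵢyᵢ = 3·1 + 6·7 + 5·7 = 80; Σxᵢ² = 70; σ²/τ² = 0.25.
β̂_MAP = 80 / (70 + 0.25) = 80/70.25 ≈ 1.139.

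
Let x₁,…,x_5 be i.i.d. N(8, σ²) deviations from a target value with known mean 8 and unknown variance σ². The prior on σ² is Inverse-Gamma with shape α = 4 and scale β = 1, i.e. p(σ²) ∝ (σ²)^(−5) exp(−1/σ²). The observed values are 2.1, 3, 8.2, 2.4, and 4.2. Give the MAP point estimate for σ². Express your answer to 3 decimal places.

Sum of squared deviations about the known mean: SS = (2.1−8)² + (3−8)² + (8.2−8)² + (2.4−8)² + (4.2−8)² = 105.65.
The Normal likelihood contributes (σ²)^(−n/2) exp(−SS/(2σ²)), so the posterior is Inverse-Gamma(α + n/2, β + SS/2) = Inverse-Gamma(6.5, 53.825).
The mode of Inverse-Gamma(a, b) is b/(a+1) = 53.825/7.5 ≈ 7.177.

σ̂²_MAP = 7.177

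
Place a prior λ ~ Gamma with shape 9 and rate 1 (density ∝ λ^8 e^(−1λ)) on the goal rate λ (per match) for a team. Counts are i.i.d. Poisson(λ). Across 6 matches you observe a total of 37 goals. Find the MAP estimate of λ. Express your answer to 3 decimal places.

λ̂_MAP = 6.429

Σxᵢ = 37, n = 6.
Posterior ∝ λ^8e^(−1λ) · λ^37e^(−6λ) = λ^45e^(−7λ), i.e. Gamma(shape=46, rate=7).
The mode of a Gamma(a, b) with a ≥ 1 (shape–rate) is (a−1)/b = 45/7 ≈ 6.429.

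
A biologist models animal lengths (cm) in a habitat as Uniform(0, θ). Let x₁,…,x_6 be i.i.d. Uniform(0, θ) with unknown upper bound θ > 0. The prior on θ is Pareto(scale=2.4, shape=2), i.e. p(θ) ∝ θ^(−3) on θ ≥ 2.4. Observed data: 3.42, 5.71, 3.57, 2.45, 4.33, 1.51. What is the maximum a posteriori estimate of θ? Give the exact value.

The Uniform(0, θ) likelihood is θ^(−n) for θ ≥ max(xᵢ), zero otherwise. Here max(xᵢ) = 5.71.
Posterior ∝ θ^(−3) · θ^(−6) = θ^(−9) on θ ≥ max(2.4, 5.71) = 5.71.
This density is strictly decreasing in θ, so the posterior mode lies at the lower boundary of the support.

θ̂_MAP = 5.71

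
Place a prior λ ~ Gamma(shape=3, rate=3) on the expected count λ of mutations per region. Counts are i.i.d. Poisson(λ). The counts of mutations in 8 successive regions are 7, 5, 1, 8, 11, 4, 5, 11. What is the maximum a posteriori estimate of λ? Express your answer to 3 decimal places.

λ̂_MAP = 4.909

Σxᵢ = 7+5+1+8+11+4+5+11 = 52, with n = 8.
Posterior ∝ λ^2e^(−3λ) · λ^52e^(−8λ) = λ^54e^(−11λ), i.e. Gamma(shape=55, rate=11).
The mode of a Gamma(a, b) with a ≥ 1 (shape–rate) is (a−1)/b = 54/11 ≈ 4.909.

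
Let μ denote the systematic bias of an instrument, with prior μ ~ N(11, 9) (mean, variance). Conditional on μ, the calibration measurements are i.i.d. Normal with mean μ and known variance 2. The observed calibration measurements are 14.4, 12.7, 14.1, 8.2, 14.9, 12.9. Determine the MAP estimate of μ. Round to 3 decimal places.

μ̂_MAP = 12.800

n = 6; x̄ = (14.4 + 12.7 + 14.1 + 8.2 + 14.9 + 12.9)/6 = 77.2/6 = 193/15 ≈ 12.8667.
For a Normal prior and Normal likelihood with known variance, the posterior is Normal; its mode equals its mean, the precision-weighted average.
Prior precision 1/σ₀² = 1/9; data precision n/σ² = 6/2 = 3.
μ̂ = ((1/9)·11 + 3·(193/15)) / (1/9 + 3) = (1792/45)/(28/9) = 12.800.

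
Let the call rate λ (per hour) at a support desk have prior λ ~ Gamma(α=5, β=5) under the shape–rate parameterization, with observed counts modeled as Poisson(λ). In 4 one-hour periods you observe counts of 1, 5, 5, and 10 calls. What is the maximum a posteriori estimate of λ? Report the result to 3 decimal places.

Σxᵢ = 1+5+5+10 = 21, with n = 4.
Posterior ∝ λ^4e^(−5λ) · λ^21e^(−4λ) = λ^25e^(−9λ), i.e. Gamma(shape=26, rate=9).
The mode of a Gamma(a, b) with a ≥ 1 (shape–rate) is (a−1)/b = 25/9 ≈ 2.778.

λ̂_MAP = 2.778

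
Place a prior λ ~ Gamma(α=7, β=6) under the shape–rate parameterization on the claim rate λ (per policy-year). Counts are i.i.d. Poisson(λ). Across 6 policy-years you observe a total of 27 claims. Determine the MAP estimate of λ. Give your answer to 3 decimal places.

λ̂_MAP = 2.750

Σxᵢ = 27, n = 6.
Posterior ∝ λ^6e^(−6λ) · λ^27e^(−6λ) = λ^33e^(−12λ), i.e. Gamma(shape=34, rate=12).
The mode of a Gamma(a, b) with a ≥ 1 (shape–rate) is (a−1)/b = 33/12 ≈ 2.750.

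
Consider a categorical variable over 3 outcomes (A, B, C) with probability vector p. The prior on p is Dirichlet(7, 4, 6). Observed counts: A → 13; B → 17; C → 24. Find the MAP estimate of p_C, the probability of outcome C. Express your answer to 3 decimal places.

The posterior is Dirichlet(αᵢ + nᵢ) = Dirichlet(20, 21, 30).
For a Dirichlet(a₁,…,a_K) with all aᵢ > 1, the mode has j-th component (aⱼ − 1)/(Σaᵢ − K).
Here Σaᵢ = 71 and K = 3, so p_C = (30 − 1)/(71 − 3) = 29/68 ≈ 0.426.

MAP estimate of p_C = 0.426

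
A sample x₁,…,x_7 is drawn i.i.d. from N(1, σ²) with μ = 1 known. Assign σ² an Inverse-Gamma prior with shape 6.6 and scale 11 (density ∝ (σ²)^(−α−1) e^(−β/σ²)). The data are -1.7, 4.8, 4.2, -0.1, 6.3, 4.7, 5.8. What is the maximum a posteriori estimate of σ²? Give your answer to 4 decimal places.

Sum of squared deviations about the known mean: SS = (-1.7−1)² + (4.8−1)² + (4.2−1)² + (-0.1−1)² + (6.3−1)² + (4.7−1)² + (5.8−1)² = 98.
The Normal likelihood contributes (σ²)^(−n/2) exp(−SS/(2σ²)), so the posterior is Inverse-Gamma(α + n/2, β + SS/2) = Inverse-Gamma(10.1, 60).
The mode of Inverse-Gamma(a, b) is b/(a+1) = 60/11.1 ≈ 5.4054.

σ̂²_MAP = 5.4054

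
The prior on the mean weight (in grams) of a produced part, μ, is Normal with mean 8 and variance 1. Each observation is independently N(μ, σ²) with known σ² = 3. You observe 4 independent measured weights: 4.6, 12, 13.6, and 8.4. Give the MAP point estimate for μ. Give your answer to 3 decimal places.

μ̂_MAP = 8.943

n = 4; x̄ = (4.6 + 12 + 13.6 + 8.4)/4 = 38.6/4 = 9.65.
For a Normal prior and Normal likelihood with known variance, the posterior is Normal; its mode equals its mean, the precision-weighted average.
Prior precision 1/σ₀² = 1/1 = 1; data precision n/σ² = 4/3.
μ̂ = (1·8 + (4/3)·9.65) / (1 + 4/3) = (313/15)/(7/3) = 313/35 ≈ 8.943.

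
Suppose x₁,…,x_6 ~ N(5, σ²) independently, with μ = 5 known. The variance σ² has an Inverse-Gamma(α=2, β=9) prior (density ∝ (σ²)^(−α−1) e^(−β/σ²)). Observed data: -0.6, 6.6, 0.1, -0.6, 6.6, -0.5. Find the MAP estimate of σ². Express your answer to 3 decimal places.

σ̂²_MAP = 11.675

Sum of squared deviations about the known mean: SS = (-0.6−5)² + (6.6−5)² + (0.1−5)² + (-0.6−5)² + (6.6−5)² + (-0.5−5)² = 122.1.
The Normal likelihood contributes (σ²)^(−n/2) exp(−SS/(2σ²)), so the posterior is Inverse-Gamma(α + n/2, β + SS/2) = Inverse-Gamma(5, 70.05).
The mode of Inverse-Gamma(a, b) is b/(a+1) = 70.05/6 ≈ 11.675.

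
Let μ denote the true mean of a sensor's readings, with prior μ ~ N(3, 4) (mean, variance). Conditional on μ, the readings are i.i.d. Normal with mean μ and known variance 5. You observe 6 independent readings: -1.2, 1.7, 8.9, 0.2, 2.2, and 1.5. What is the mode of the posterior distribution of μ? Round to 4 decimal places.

μ̂_MAP = 2.3517

n = 6; x̄ = ((-1.2) + 1.7 + 8.9 + 0.2 + 2.2 + 1.5)/6 = 13.3/6 = 133/60 ≈ 2.2167.
For a Normal prior and Normal likelihood with known variance, the posterior is Normal; its mode equals its mean, the precision-weighted average.
Prior precision 1/σ₀² = 1/4 = 0.25; data precision n/σ² = 6/5 = 1.2.
μ̂ = (0.25·3 + 1.2·(133/60)) / (0.25 + 1.2) = 3.41/1.45 = 341/145 ≈ 2.3517.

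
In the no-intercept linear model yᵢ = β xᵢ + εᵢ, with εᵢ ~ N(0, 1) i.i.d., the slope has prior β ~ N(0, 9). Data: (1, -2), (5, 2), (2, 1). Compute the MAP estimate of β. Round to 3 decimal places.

β̂_MAP = 0.332

log p(β | y) = −Σ(yᵢ − βxᵢ)²/(2·1) − β²/(2·9) + const.
Setting the derivative to zero: Σxᵢ(yᵢ − βxᵢ)/1 − β/9 = 0, so β = Σxᵢyᵢ / (Σxᵢ² + σ²/τ²).
Σxᵢyᵢ = 1·(-2) + 5·2 + 2·1 = 10; Σxᵢ² = 30; σ²/τ² = 1/9.
β̂_MAP = 10 / (30 + 1/9) = 10/(271/9) = 90/271 ≈ 0.332.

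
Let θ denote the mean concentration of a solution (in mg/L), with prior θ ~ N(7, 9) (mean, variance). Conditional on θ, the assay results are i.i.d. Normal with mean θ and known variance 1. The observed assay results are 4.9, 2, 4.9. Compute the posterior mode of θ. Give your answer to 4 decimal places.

n = 3; x̄ = (4.9 + 2 + 4.9)/3 = 11.8/3 = 59/15 ≈ 3.9333.
For a Normal prior and Normal likelihood with known variance, the posterior is Normal; its mode equals its mean, the precision-weighted average.
Prior precision 1/σ₀² = 1/9; data precision n/σ² = 3/1 = 3.
θ̂ = ((1/9)·7 + 3·(59/15)) / (1/9 + 3) = (566/45)/(28/9) = 283/70 ≈ 4.0429.

θ̂_MAP = 4.0429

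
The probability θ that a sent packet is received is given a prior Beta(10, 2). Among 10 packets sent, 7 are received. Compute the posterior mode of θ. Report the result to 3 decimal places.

θ̂_MAP = 0.800

Prior: Beta(10, 2).
Data: 7 successes in 10 trials. The binomial likelihood contributes θ^7(1−θ)^3, so the posterior is Beta(10+7, 2+3) = Beta(17, 5).
For Beta(a, b) with a, b > 1 the mode is (a−1)/(a+b−2) = 16/20 ≈ 0.800.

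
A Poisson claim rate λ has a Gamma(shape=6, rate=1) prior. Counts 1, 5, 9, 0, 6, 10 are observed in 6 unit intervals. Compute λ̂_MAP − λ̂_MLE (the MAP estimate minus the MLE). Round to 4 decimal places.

Σxᵢ = 31. Posterior is Gamma(37, 7); MAP = (37−1)/7 = 36/7 ≈ 5.14286.
MLE = x̄ = 31/6 ≈ 5.16667.
Difference = 36/7 − 31/6 = -1/42 ≈ -0.0238.

MAP − MLE = -0.0238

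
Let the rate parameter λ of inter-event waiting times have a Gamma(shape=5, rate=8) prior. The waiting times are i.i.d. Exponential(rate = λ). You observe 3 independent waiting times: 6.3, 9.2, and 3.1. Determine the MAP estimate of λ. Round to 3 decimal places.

λ̂_MAP = 0.263

The Exponential(rate=λ) likelihood is ∝ λ^n e^(−λΣtᵢ). Here n = 3 and Σtᵢ = 6.3 + 9.2 + 3.1 = 18.6.
Posterior ∝ λ^4e^(−8λ) · λ^3e^(−18.6λ) = λ^7e^(−26.6λ), i.e. Gamma(8, 26.6).
Mode = (a−1)/b = 7/26.6 ≈ 0.263.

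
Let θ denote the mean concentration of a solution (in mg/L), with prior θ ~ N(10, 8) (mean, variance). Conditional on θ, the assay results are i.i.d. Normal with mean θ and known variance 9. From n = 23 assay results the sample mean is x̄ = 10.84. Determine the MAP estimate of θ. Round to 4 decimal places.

θ̂_MAP = 10.8008

n = 23, x̄ = 10.84.
For a Normal prior and Normal likelihood with known variance, the posterior is Normal; its mode equals its mean, the precision-weighted average.
Prior precision 1/σ₀² = 1/8 = 0.125; data precision n/σ² = 23/9.
θ̂ = (0.125·10 + (23/9)·10.84) / (0.125 + 23/9) = (26057/900)/(193/72) = 52114/4825 ≈ 10.8008.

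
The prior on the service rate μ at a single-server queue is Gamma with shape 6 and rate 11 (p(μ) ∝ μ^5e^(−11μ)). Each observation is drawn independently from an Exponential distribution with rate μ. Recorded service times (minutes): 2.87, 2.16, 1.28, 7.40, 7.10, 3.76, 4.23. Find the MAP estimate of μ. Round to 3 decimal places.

μ̂_MAP = 0.302

The Exponential(rate=μ) likelihood is ∝ μ^n e^(−μΣtᵢ). Here n = 7 and Σtᵢ = 2.87 + 2.16 + 1.28 + 7.40 + 7.10 + 3.76 + 4.23 = 28.80.
Posterior ∝ μ^5e^(−11μ) · μ^7e^(−28.80μ) = μ^12e^(−39.80μ), i.e. Gamma(13, 39.80).
Mode = (a−1)/b = 12/39.80 ≈ 0.302.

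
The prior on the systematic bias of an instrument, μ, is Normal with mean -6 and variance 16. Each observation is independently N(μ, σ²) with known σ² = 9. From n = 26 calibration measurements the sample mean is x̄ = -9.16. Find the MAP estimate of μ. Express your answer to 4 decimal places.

μ̂_MAP = -9.0931

n = 26, x̄ = -9.16.
For a Normal prior and Normal likelihood with known variance, the posterior is Normal; its mode equals its mean, the precision-weighted average.
Prior precision 1/σ₀² = 1/16 = 0.0625; data precision n/σ² = 26/9.
μ̂ = (0.0625·(-6) + (26/9)·(-9.16)) / (0.0625 + 26/9) = (-48307/1800)/(425/144) = -96614/10625 ≈ -9.0931.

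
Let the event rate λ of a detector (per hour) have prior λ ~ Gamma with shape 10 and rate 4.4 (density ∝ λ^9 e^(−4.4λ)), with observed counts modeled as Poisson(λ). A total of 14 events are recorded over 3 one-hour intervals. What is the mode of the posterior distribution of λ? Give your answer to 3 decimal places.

Σxᵢ = 14, n = 3.
Posterior ∝ λ^9e^(−4.4λ) · λ^14e^(−3λ) = λ^23e^(−7.4λ), i.e. Gamma(shape=24, rate=7.4).
The mode of a Gamma(a, b) with a ≥ 1 (shape–rate) is (a−1)/b = 23/7.4 ≈ 3.108.

λ̂_MAP = 3.108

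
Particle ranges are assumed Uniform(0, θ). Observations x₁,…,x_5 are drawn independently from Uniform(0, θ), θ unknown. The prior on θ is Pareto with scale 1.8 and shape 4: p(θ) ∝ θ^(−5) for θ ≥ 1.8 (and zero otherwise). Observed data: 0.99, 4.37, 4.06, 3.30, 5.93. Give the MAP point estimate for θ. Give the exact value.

θ̂_MAP = 5.93

The Uniform(0, θ) likelihood is θ^(−n) for θ ≥ max(xᵢ), zero otherwise. Here max(xᵢ) = 5.93.
Posterior ∝ θ^(−5) · θ^(−5) = θ^(−10) on θ ≥ max(1.8, 5.93) = 5.93.
This density is strictly decreasing in θ, so the posterior mode lies at the lower boundary of the support.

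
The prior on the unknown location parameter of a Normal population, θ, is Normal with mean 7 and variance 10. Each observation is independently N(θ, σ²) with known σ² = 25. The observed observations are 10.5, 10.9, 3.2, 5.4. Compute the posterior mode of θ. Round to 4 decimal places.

θ̂_MAP = 7.3077

n = 4; x̄ = (10.5 + 10.9 + 3.2 + 5.4)/4 = 30/4 = 7.5.
For a Normal prior and Normal likelihood with known variance, the posterior is Normal; its mode equals its mean, the precision-weighted average.
Prior precision 1/σ₀² = 1/10 = 0.1; data precision n/σ² = 4/25 = 0.16.
θ̂ = (0.1·7 + 0.16·7.5) / (0.1 + 0.16) = 1.9/0.26 = 95/13 ≈ 7.3077.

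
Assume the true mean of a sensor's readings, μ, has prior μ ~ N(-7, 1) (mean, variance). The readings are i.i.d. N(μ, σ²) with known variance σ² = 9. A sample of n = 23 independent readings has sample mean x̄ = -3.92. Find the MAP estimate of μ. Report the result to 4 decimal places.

n = 23, x̄ = -3.92.
For a Normal prior and Normal likelihood with known variance, the posterior is Normal; its mode equals its mean, the precision-weighted average.
Prior precision 1/σ₀² = 1/1 = 1; data precision n/σ² = 23/9.
μ̂ = (1·(-7) + (23/9)·(-3.92)) / (1 + 23/9) = (-3829/225)/(32/9) = -4.78625 ≈ -4.7863.

μ̂_MAP = -4.7863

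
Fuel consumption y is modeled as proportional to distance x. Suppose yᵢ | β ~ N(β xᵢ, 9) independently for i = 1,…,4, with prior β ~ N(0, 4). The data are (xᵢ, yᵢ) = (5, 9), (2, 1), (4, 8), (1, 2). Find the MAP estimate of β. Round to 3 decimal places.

log p(β | y) = −Σ(yᵢ − βxᵢ)²/(2·9) − β²/(2·4) + const.
Setting the derivative to zero: Σxᵢ(yᵢ − βxᵢ)/9 − β/4 = 0, so β = Σxᵢyᵢ / (Σxᵢ² + σ²/τ²).
Σxᵢyᵢ = 5·9 + 2·1 + 4·8 + 1·2 = 81; Σxᵢ² = 46; σ²/τ² = 2.25.
β̂_MAP = 81 / (46 + 2.25) = 81/48.25 ≈ 1.679.

β̂_MAP = 1.679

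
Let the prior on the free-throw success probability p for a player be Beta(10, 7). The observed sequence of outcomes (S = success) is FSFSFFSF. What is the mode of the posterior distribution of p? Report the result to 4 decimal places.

Prior: Beta(10, 7).
Data: 3 successes in 8 trials (from the sequence). The binomial likelihood contributes p^3(1−p)^5, so the posterior is Beta(10+3, 7+5) = Beta(13, 12).
For Beta(a, b) with a, b > 1 the mode is (a−1)/(a+b−2) = 12/23 ≈ 0.5217.

p̂_MAP = 0.5217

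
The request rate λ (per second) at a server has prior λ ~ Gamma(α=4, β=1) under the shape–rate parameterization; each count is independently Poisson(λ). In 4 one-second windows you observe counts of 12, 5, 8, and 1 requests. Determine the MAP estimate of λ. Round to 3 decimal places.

λ̂_MAP = 5.800

Σxᵢ = 12+5+8+1 = 26, with n = 4.
Posterior ∝ λ^3e^(−1λ) · λ^26e^(−4λ) = λ^29e^(−5λ), i.e. Gamma(shape=30, rate=5).
The mode of a Gamma(a, b) with a ≥ 1 (shape–rate) is (a−1)/b = 29/5 ≈ 5.800.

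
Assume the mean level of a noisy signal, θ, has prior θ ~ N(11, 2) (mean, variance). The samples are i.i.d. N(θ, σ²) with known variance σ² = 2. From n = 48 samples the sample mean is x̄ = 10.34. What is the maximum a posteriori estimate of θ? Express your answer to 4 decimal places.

θ̂_MAP = 10.3535

n = 48, x̄ = 10.34.
For a Normal prior and Normal likelihood with known variance, the posterior is Normal; its mode equals its mean, the precision-weighted average.
Prior precision 1/σ₀² = 1/2 = 0.5; data precision n/σ² = 48/2 = 24.
θ̂ = (0.5·11 + 24·10.34) / (0.5 + 24) = 253.66/24.5 = 12683/1225 ≈ 10.3535.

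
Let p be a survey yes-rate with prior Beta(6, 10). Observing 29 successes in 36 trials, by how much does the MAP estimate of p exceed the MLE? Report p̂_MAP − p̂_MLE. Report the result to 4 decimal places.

MAP − MLE = -0.1256

Posterior is Beta(35, 17); MAP = (35−1)/(52−2) = 34/50 ≈ 0.68000.
MLE ignores the prior: p̂_MLE = k/n = 29/36 ≈ 0.80556.
Difference = 34/50 − 29/36 = -113/900 ≈ -0.1256.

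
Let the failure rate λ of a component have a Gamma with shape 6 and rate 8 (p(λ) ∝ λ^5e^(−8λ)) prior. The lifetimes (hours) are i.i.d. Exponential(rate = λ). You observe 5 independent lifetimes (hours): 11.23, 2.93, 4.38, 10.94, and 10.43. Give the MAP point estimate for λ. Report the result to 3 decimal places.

λ̂_MAP = 0.209

The Exponential(rate=λ) likelihood is ∝ λ^n e^(−λΣtᵢ). Here n = 5 and Σtᵢ = 11.23 + 2.93 + 4.38 + 10.94 + 10.43 = 39.91.
Posterior ∝ λ^5e^(−8λ) · λ^5e^(−39.91λ) = λ^10e^(−47.91λ), i.e. Gamma(11, 47.91).
Mode = (a−1)/b = 10/47.91 ≈ 0.209.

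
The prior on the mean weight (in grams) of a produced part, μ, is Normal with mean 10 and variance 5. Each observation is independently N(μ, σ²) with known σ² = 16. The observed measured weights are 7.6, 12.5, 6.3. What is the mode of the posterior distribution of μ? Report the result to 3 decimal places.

μ̂_MAP = 9.419

n = 3; x̄ = (7.6 + 12.5 + 6.3)/3 = 26.4/3 = 8.8.
For a Normal prior and Normal likelihood with known variance, the posterior is Normal; its mode equals its mean, the precision-weighted average.
Prior precision 1/σ₀² = 1/5 = 0.2; data precision n/σ² = 3/16 = 0.1875.
μ̂ = (0.2·10 + 0.1875·8.8) / (0.2 + 0.1875) = 3.65/0.3875 = 292/31 ≈ 9.419.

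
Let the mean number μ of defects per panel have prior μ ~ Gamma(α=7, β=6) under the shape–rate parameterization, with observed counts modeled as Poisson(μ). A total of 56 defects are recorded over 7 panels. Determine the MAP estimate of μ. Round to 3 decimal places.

Σxᵢ = 56, n = 7.
Posterior ∝ μ^6e^(−6μ) · μ^56e^(−7μ) = μ^62e^(−13μ), i.e. Gamma(shape=63, rate=13).
The mode of a Gamma(a, b) with a ≥ 1 (shape–rate) is (a−1)/b = 62/13 ≈ 4.769.

μ̂_MAP = 4.769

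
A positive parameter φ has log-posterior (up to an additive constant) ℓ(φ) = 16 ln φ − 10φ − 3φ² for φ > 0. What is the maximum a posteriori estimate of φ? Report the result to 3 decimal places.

φ̂_MAP = 1.000

ℓ'(φ) = 16/φ − 10 − 6φ. Setting this to zero and multiplying by φ: 6φ² + 10φ − 16 = 0.
φ = (−10 + √(10² + 4·6·16)) / (2·6) = (−10 + √484) / 12 = (−10 + 22)/12 = 1.
ℓ''(φ) = −16/φ² − 6 < 0, confirming a maximum.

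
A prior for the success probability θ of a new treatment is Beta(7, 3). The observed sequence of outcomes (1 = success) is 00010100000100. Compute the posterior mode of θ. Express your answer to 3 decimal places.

θ̂_MAP = 0.409

Prior: Beta(7, 3).
Data: 3 successes in 14 trials (from the sequence). The binomial likelihood contributes θ^3(1−θ)^11, so the posterior is Beta(7+3, 3+11) = Beta(10, 14).
For Beta(a, b) with a, b > 1 the mode is (a−1)/(a+b−2) = 9/22 ≈ 0.409.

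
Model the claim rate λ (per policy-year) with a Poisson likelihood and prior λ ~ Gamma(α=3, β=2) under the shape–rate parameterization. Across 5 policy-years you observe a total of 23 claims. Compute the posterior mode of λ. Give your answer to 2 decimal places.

Σxᵢ = 23, n = 5.
Posterior ∝ λ^2e^(−2λ) · λ^23e^(−5λ) = λ^25e^(−7λ), i.e. Gamma(shape=26, rate=7).
The mode of a Gamma(a, b) with a ≥ 1 (shape–rate) is (a−1)/b = 25/7 ≈ 3.57.

λ̂_MAP = 3.57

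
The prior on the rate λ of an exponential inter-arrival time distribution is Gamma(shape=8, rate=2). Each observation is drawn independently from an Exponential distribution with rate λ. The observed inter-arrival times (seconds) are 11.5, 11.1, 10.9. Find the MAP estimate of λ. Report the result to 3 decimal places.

The Exponential(rate=λ) likelihood is ∝ λ^n e^(−λΣtᵢ). Here n = 3 and Σtᵢ = 11.5 + 11.1 + 10.9 = 33.5.
Posterior ∝ λ^7e^(−2λ) · λ^3e^(−33.5λ) = λ^10e^(−35.5λ), i.e. Gamma(11, 35.5).
Mode = (a−1)/b = 10/35.5 ≈ 0.282.

λ̂_MAP = 0.282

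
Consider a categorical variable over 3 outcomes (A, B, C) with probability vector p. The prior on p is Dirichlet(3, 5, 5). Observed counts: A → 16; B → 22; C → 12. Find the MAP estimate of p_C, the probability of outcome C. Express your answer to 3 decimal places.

The posterior is Dirichlet(αᵢ + nᵢ) = Dirichlet(19, 27, 17).
For a Dirichlet(a₁,…,a_K) with all aᵢ > 1, the mode has j-th component (aⱼ − 1)/(Σaᵢ − K).
Here Σaᵢ = 63 and K = 3, so p_C = (17 − 1)/(63 − 3) = 16/60 ≈ 0.267.

MAP estimate of p_C = 0.267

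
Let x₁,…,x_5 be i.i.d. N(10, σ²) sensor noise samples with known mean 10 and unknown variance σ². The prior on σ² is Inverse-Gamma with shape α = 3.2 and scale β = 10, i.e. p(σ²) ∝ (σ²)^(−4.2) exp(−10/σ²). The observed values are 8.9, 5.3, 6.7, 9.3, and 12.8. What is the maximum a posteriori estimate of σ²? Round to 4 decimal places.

Sum of squared deviations about the known mean: SS = (8.9−10)² + (5.3−10)² + (6.7−10)² + (9.3−10)² + (12.8−10)² = 42.52.
The Normal likelihood contributes (σ²)^(−n/2) exp(−SS/(2σ²)), so the posterior is Inverse-Gamma(α + n/2, β + SS/2) = Inverse-Gamma(5.7, 31.26).
The mode of Inverse-Gamma(a, b) is b/(a+1) = 31.26/6.7 ≈ 4.6657.

σ̂²_MAP = 4.6657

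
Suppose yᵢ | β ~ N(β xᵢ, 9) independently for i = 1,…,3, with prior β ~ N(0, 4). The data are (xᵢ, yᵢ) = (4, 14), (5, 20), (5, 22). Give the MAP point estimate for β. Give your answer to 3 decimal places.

β̂_MAP = 3.897

log p(β | y) = −Σ(yᵢ − βxᵢ)²/(2·9) − β²/(2·4) + const.
Setting the derivative to zero: Σxᵢ(yᵢ − βxᵢ)/9 − β/4 = 0, so β = Σxᵢyᵢ / (Σxᵢ² + σ²/τ²).
Σxᵢyᵢ = 4·14 + 5·20 + 5·22 = 266; Σxᵢ² = 66; σ²/τ² = 2.25.
β̂_MAP = 266 / (66 + 2.25) = 266/68.25 ≈ 3.897.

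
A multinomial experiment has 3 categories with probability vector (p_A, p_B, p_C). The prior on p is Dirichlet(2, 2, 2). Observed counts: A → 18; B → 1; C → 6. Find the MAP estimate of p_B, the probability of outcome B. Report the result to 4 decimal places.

The posterior is Dirichlet(αᵢ + nᵢ) = Dirichlet(20, 3, 8).
For a Dirichlet(a₁,…,a_K) with all aᵢ > 1, the mode has j-th component (aⱼ − 1)/(Σaᵢ − K).
Here Σaᵢ = 31 and K = 3, so p_B = (3 − 1)/(31 − 3) = 2/28 ≈ 0.0714.

MAP estimate of p_B = 0.0714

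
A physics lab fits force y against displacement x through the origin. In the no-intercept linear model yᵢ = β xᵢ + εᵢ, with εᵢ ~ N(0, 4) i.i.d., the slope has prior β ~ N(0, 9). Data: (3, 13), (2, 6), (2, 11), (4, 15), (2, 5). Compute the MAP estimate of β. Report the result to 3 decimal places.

β̂_MAP = 3.819

log p(β | y) = −Σ(yᵢ − βxᵢ)²/(2·4) − β²/(2·9) + const.
Setting the derivative to zero: Σxᵢ(yᵢ − βxᵢ)/4 − β/9 = 0, so β = Σxᵢyᵢ / (Σxᵢ² + σ²/τ²).
Σxᵢyᵢ = 3·13 + 2·6 + 2·11 + 4·15 + 2·5 = 143; Σxᵢ² = 37; σ²/τ² = 4/9.
β̂_MAP = 143 / (37 + 4/9) = 143/(337/9) = 1287/337 ≈ 3.819.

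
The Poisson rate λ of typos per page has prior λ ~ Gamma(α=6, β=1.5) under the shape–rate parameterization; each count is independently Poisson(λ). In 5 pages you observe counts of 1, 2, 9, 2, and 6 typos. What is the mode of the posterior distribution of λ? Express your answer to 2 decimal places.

Σxᵢ = 1+2+9+2+6 = 20, with n = 5.
Posterior ∝ λ^5e^(−1.5λ) · λ^20e^(−5λ) = λ^25e^(−6.5λ), i.e. Gamma(shape=26, rate=6.5).
The mode of a Gamma(a, b) with a ≥ 1 (shape–rate) is (a−1)/b = 25/6.5 ≈ 3.85.

λ̂_MAP = 3.85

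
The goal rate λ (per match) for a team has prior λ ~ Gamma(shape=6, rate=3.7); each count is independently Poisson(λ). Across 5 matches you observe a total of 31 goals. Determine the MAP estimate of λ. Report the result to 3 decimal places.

λ̂_MAP = 4.138

Σxᵢ = 31, n = 5.
Posterior ∝ λ^5e^(−3.7λ) · λ^31e^(−5λ) = λ^36e^(−8.7λ), i.e. Gamma(shape=37, rate=8.7).
The mode of a Gamma(a, b) with a ≥ 1 (shape–rate) is (a−1)/b = 36/8.7 ≈ 4.138.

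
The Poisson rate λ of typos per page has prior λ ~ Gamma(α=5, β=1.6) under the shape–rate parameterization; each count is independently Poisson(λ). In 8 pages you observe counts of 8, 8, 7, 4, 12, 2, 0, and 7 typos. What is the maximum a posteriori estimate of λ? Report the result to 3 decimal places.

Σxᵢ = 8+8+7+4+12+2+0+7 = 48, with n = 8.
Posterior ∝ λ^4e^(−1.6λ) · λ^48e^(−8λ) = λ^52e^(−9.6λ), i.e. Gamma(shape=53, rate=9.6).
The mode of a Gamma(a, b) with a ≥ 1 (shape–rate) is (a−1)/b = 52/9.6 ≈ 5.417.

λ̂_MAP = 5.417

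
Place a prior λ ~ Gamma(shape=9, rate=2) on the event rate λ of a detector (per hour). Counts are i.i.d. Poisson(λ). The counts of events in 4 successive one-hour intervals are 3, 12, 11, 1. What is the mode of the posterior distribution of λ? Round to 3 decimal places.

λ̂_MAP = 5.833

Σxᵢ = 3+12+11+1 = 27, with n = 4.
Posterior ∝ λ^8e^(−2λ) · λ^27e^(−4λ) = λ^35e^(−6λ), i.e. Gamma(shape=36, rate=6).
The mode of a Gamma(a, b) with a ≥ 1 (shape–rate) is (a−1)/b = 35/6 ≈ 5.833.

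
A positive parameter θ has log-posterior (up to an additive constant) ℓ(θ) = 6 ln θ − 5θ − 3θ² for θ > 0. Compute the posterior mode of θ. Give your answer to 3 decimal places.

ℓ'(θ) = 6/θ − 5 − 6θ. Setting this to zero and multiplying by θ: 6θ² + 5θ − 6 = 0.
θ = (−5 + √(5² + 4·6·6)) / (2·6) = (−5 + √169) / 12 = (−5 + 13)/12 = 2/3.
ℓ''(θ) = −6/θ² − 6 < 0, confirming a maximum.

θ̂_MAP = 0.667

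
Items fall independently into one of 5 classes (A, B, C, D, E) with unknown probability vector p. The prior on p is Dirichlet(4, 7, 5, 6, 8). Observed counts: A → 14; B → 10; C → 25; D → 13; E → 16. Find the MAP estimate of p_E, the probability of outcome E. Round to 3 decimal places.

MAP estimate of p_E = 0.223

The posterior is Dirichlet(αᵢ + nᵢ) = Dirichlet(18, 17, 30, 19, 24).
For a Dirichlet(a₁,…,a_K) with all aᵢ > 1, the mode has j-th component (aⱼ − 1)/(Σaᵢ − K).
Here Σaᵢ = 108 and K = 5, so p_E = (24 − 1)/(108 − 5) = 23/103 ≈ 0.223.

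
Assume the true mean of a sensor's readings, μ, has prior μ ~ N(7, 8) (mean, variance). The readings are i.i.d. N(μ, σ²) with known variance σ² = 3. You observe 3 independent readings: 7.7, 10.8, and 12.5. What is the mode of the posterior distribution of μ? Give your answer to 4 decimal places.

n = 3; x̄ = (7.7 + 10.8 + 12.5)/3 = 31/3 = 31/3 ≈ 10.3333.
For a Normal prior and Normal likelihood with known variance, the posterior is Normal; its mode equals its mean, the precision-weighted average.
Prior precision 1/σ₀² = 1/8 = 0.125; data precision n/σ² = 3/3 = 1.
μ̂ = (0.125·7 + 1·(31/3)) / (0.125 + 1) = (269/24)/1.125 = 269/27 ≈ 9.9630.

μ̂_MAP = 9.9630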